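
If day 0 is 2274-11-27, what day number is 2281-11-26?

Nov 27, 2274 → Nov 27, 2275: 365 days.
Nov 27, 2275 → Nov 27, 2276: 366 days (Feb 29, 2276 is in that span).
Nov 27, 2276 → Nov 27, 2277: 365 days.
Nov 27, 2277 → Nov 27, 2278: 365 days.
Nov 27, 2278 → Nov 27, 2279: 365 days.
Nov 27, 2279 → Nov 27, 2280: 366 days (Feb 29, 2280 is in that span).
Nov 27, 2280 → Dec 27, 2280: 30 days (November has 30).
Dec 27, 2280 → Jan 27, 2281: 31 days (December has 31).
Jan 27, 2281 → Feb 27, 2281: 31 days (January has 31).
Feb 27, 2281 → Mar 27, 2281: 28 days (February has 28).
Mar 27, 2281 → Apr 27, 2281: 31 days (March has 31).
Apr 27, 2281 → May 27, 2281: 30 days (April has 30).
May 27, 2281 → Jun 27, 2281: 31 days (May has 31).
Jun 27, 2281 → Jul 27, 2281: 30 days (June has 30).
Jul 27, 2281 → Aug 27, 2281: 31 days (July has 31).
Aug 27, 2281 → Sep 27, 2281: 31 days (August has 31).
Sep 27, 2281 → Oct 27, 2281: 30 days (September has 30).
Oct 27, 2281 → Nov 26, 2281: 30 days.
Total: 2556 days.

2556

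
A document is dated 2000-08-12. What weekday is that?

January 1, 2000 is a Saturday.
Jan 1, 2000 → Feb 1, 2000: 31 days (January has 31).
Feb 1, 2000 → Mar 1, 2000: 29 days (February has 29).
Mar 1, 2000 → Apr 1, 2000: 31 days (March has 31).
Apr 1, 2000 → May 1, 2000: 30 days (April has 30).
May 1, 2000 → Jun 1, 2000: 31 days (May has 31).
Jun 1, 2000 → Jul 1, 2000: 30 days (June has 30).
Jul 1, 2000 → Aug 1, 2000: 31 days (July has 31).
Aug 1, 2000 → Aug 12, 2000: 11 days.
Total: 224 days.
224 mod 7 = 0, so Saturday + 0 = Saturday.

Saturday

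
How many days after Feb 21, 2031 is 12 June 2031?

111

Feb 21, 2031 → Mar 21, 2031: 28 days (February has 28).
Mar 21, 2031 → Apr 21, 2031: 31 days (March has 31).
Apr 21, 2031 → May 21, 2031: 30 days (April has 30).
May 21, 2031 → Jun 12, 2031: 22 days.
Total: 111 days.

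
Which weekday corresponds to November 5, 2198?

Doomsday rule: the anchor day for the 2100s is Sunday. For year 98: 98÷12 = 8 r 2, and 2÷4 = 0, so 8+2+0 = 10.
Sunday + 10 ≡ Wednesday — that's 2198's doomsday.
In November the doomsday date is Nov 7.
Nov 5 is 2 days before Nov 7; 2 mod 7 = 2, so Wednesday − 2 = Monday.

Monday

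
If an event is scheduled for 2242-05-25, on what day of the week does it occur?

Doomsday rule: the anchor day for the 2200s is Friday. For year 42: 42÷12 = 3 r 6, and 6÷4 = 1, so 3+6+1 = 10.
Friday + 10 ≡ Monday — that's 2242's doomsday.
In May the doomsday date is May 9.
May 25 is 16 days after May 9; 16 mod 7 = 2, so Monday + 2 = Wednesday.

Wednesday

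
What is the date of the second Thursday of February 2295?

February 1, 2295 is a Friday.
The first Thursday is therefore February 7 (6 days later).
The second Thursday is 7 + 1×7 = February 14.

February 14, 2295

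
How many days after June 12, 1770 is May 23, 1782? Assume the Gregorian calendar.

Jun 12, 1770 → Jun 12, 1771: 365 days.
Jun 12, 1771 → Jun 12, 1772: 366 days (Feb 29, 1772 is in that span).
Jun 12, 1772 → Jun 12, 1773: 365 days.
Jun 12, 1773 → Jun 12, 1774: 365 days.
Jun 12, 1774 → Jun 12, 1775: 365 days.
Jun 12, 1775 → Jun 12, 1776: 366 days (Feb 29, 1776 is in that span).
Jun 12, 1776 → Jun 12, 1777: 365 days.
Jun 12, 1777 → Jun 12, 1778: 365 days.
Jun 12, 1778 → Jun 12, 1779: 365 days.
Jun 12, 1779 → Jun 12, 1780: 366 days (Feb 29, 1780 is in that span).
Jun 12, 1780 → Jun 12, 1781: 365 days.
Jun 12, 1781 → Jul 12, 1781: 30 days (June has 30).
Jul 12, 1781 → Aug 12, 1781: 31 days (July has 31).
Aug 12, 1781 → Sep 12, 1781: 31 days (August has 31).
Sep 12, 1781 → Oct 12, 1781: 30 days (September has 30).
Oct 12, 1781 → Nov 12, 1781: 31 days (October has 31).
Nov 12, 1781 → Dec 12, 1781: 30 days (November has 30).
Dec 12, 1781 → Jan 12, 1782: 31 days (December has 31).
Jan 12, 1782 → Feb 12, 1782: 31 days (January has 31).
Feb 12, 1782 → Mar 12, 1782: 28 days (February has 28).
Mar 12, 1782 → Apr 12, 1782: 31 days (March has 31).
Apr 12, 1782 → May 12, 1782: 30 days (April has 30).
May 12, 1782 → May 23, 1782: 11 days.
Total: 4363 days.

4363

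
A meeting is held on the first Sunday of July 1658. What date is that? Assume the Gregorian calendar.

July 1, 1658 is a Monday.
The first Sunday is therefore July 7 (6 days later).

July 7, 1658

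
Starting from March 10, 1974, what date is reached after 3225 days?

+365 (one year) → Mar 10, 1975 (2860 left).
+366 (one year; includes Feb 29, 1976) → Mar 10, 1976 (2494 left).
+365 (one year) → Mar 10, 1977 (2129 left).
+365 (one year) → Mar 10, 1978 (1764 left).
+365 (one year) → Mar 10, 1979 (1399 left).
+366 (one year; includes Feb 29, 1980) → Mar 10, 1980 (1033 left).
+365 (one year) → Mar 10, 1981 (668 left).
+365 (one year) → Mar 10, 1982 (303 left).
Mar has 31 days: +22 → Apr 1, 1982 (281 left).
Apr has 30 days: +30 → May 1, 1982 (251 left).
May has 31 days: +31 → Jun 1, 1982 (220 left).
Jun has 30 days: +30 → Jul 1, 1982 (190 left).
Jul has 31 days: +31 → Aug 1, 1982 (159 left).
Aug has 31 days: +31 → Sep 1, 1982 (128 left).
Sep has 30 days: +30 → Oct 1, 1982 (98 left).
Oct has 31 days: +31 → Nov 1, 1982 (67 left).
Nov has 30 days: +30 → Dec 1, 1982 (37 left).
Dec has 31 days: +31 → Jan 1, 1983 (6 left).
+6 → Jan 7, 1983.

January 7, 1983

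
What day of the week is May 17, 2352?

Saturday

Doomsday rule: the anchor day for the 2300s is Wednesday. For year 52: 52÷12 = 4 r 4, and 4÷4 = 1, so 4+4+1 = 9.
Wednesday + 9 ≡ Friday — that's 2352's doomsday.
In May the doomsday date is May 9.
May 17 is 8 days after May 9; 8 mod 7 = 1, so Friday + 1 = Saturday.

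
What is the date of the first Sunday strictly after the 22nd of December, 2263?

December 27, 2263

Dec 22, 2263 is a Tuesday.
From Tuesday to the next Sunday is 5 days.
Dec 22, 2263 + 5 = Dec 27, 2263.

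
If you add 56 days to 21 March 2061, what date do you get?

May 16, 2061

Mar has 31 days: +11 → Apr 1, 2061 (45 left).
Apr has 30 days: +30 → May 1, 2061 (15 left).
+15 → May 16, 2061.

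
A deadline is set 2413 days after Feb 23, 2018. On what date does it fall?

October 2, 2024

+365 (one year) → Feb 23, 2019 (2048 left).
+365 (one year) → Feb 23, 2020 (1683 left).
+366 (one year; includes Feb 29, 2020) → Feb 23, 2021 (1317 left).
+365 (one year) → Feb 23, 2022 (952 left).
+365 (one year) → Feb 23, 2023 (587 left).
+365 (one year) → Feb 23, 2024 (222 left).
Feb has 29 days: +7 → Mar 1, 2024 (215 left).
Mar has 31 days: +31 → Apr 1, 2024 (184 left).
Apr has 30 days: +30 → May 1, 2024 (154 left).
May has 31 days: +31 → Jun 1, 2024 (123 left).
Jun has 30 days: +30 → Jul 1, 2024 (93 left).
Jul has 31 days: +31 → Aug 1, 2024 (62 left).
Aug has 31 days: +31 → Sep 1, 2024 (31 left).
Sep has 30 days: +30 → Oct 1, 2024 (1 left).
+1 → Oct 2, 2024.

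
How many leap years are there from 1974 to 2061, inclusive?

22

Multiples of 4 in [1974,2061]: 22.
Of those, multiples of 100: 1 (not leap unless ÷400).
Multiples of 400: 1.
Leap years = 22 − 1 + 1 = 22.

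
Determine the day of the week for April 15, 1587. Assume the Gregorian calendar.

Wednesday

Doomsday rule: the anchor day for the 1500s is Wednesday. For year 87: 87÷12 = 7 r 3, and 3÷4 = 0, so 7+3+0 = 10.
Wednesday + 10 ≡ Saturday — that's 1587's doomsday.
In April the doomsday date is Apr 4.
Apr 15 is 11 days after Apr 4; 11 mod 7 = 4, so Saturday + 4 = Wednesday.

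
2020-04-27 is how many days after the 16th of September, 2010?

3511

Sep 16, 2010 → Sep 16, 2011: 365 days.
Sep 16, 2011 → Sep 16, 2012: 366 days (Feb 29, 2012 is in that span).
Sep 16, 2012 → Sep 16, 2013: 365 days.
Sep 16, 2013 → Sep 16, 2014: 365 days.
Sep 16, 2014 → Sep 16, 2015: 365 days.
Sep 16, 2015 → Sep 16, 2016: 366 days (Feb 29, 2016 is in that span).
Sep 16, 2016 → Sep 16, 2017: 365 days.
Sep 16, 2017 → Sep 16, 2018: 365 days.
Sep 16, 2018 → Sep 16, 2019: 365 days.
Sep 16, 2019 → Oct 16, 2019: 30 days (September has 30).
Oct 16, 2019 → Nov 16, 2019: 31 days (October has 31).
Nov 16, 2019 → Dec 16, 2019: 30 days (November has 30).
Dec 16, 2019 → Jan 16, 2020: 31 days (December has 31).
Jan 16, 2020 → Feb 16, 2020: 31 days (January has 31).
Feb 16, 2020 → Mar 16, 2020: 29 days (February has 29).
Mar 16, 2020 → Apr 16, 2020: 31 days (March has 31).
Apr 16, 2020 → Apr 27, 2020: 11 days.
Total: 3511 days.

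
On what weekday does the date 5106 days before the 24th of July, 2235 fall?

Tuesday

Jul 24, 2235 is a Friday.
5106 mod 7 = 3, so 5106 days before a Friday is Friday − 3 = Tuesday.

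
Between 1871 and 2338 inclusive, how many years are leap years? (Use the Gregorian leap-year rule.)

113

Multiples of 4 in [1871,2338]: 117.
Of those, multiples of 100: 5 (not leap unless ÷400).
Multiples of 400: 1.
Leap years = 117 − 5 + 1 = 113.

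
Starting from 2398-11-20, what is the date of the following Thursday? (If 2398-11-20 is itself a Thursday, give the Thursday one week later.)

November 26, 2398

Nov 20, 2398 is a Friday.
From Friday to the next Thursday is 6 days.
Nov 20, 2398 + 6 = Nov 26, 2398.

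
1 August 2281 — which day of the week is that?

Monday

Doomsday rule: the anchor day for the 2200s is Friday. For year 81: 81÷12 = 6 r 9, and 9÷4 = 2, so 6+9+2 = 17.
Friday + 17 ≡ Monday — that's 2281's doomsday.
In August the doomsday date is Aug 8.
Aug 1 is 7 days before Aug 8; 7 mod 7 = 0, so Monday − 0 = Monday.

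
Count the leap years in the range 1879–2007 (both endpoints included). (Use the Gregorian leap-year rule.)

31

Multiples of 4 in [1879,2007]: 32.
Of those, multiples of 100: 2 (not leap unless ÷400).
Multiples of 400: 1.
Leap years = 32 − 2 + 1 = 31.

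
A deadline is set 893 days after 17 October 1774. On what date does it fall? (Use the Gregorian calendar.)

March 28, 1777

+365 (one year) → Oct 17, 1775 (528 left).
+366 (one year; includes Feb 29, 1776) → Oct 17, 1776 (162 left).
Oct has 31 days: +15 → Nov 1, 1776 (147 left).
Nov has 30 days: +30 → Dec 1, 1776 (117 left).
Dec has 31 days: +31 → Jan 1, 1777 (86 left).
Jan has 31 days: +31 → Feb 1, 1777 (55 left).
Feb has 28 days: +28 → Mar 1, 1777 (27 left).
+27 → Mar 28, 1777.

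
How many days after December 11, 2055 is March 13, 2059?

1188

Dec 11, 2055 → Dec 11, 2056: 366 days (Feb 29, 2056 is in that span).
Dec 11, 2056 → Dec 11, 2057: 365 days.
Dec 11, 2057 → Dec 11, 2058: 365 days.
Dec 11, 2058 → Jan 11, 2059: 31 days (December has 31).
Jan 11, 2059 → Feb 11, 2059: 31 days (January has 31).
Feb 11, 2059 → Mar 11, 2059: 28 days (February has 28).
Mar 11, 2059 → Mar 13, 2059: 2 days.
Total: 1188 days.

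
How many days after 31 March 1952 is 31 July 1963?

4139

Mar 31, 1952 → Mar 31, 1953: 365 days.
Mar 31, 1953 → Mar 31, 1954: 365 days.
Mar 31, 1954 → Mar 31, 1955: 365 days.
Mar 31, 1955 → Mar 31, 1956: 366 days (Feb 29, 1956 is in that span).
Mar 31, 1956 → Mar 31, 1957: 365 days.
Mar 31, 1957 → Mar 31, 1958: 365 days.
Mar 31, 1958 → Mar 31, 1959: 365 days.
Mar 31, 1959 → Mar 31, 1960: 366 days (Feb 29, 1960 is in that span).
Mar 31, 1960 → Mar 31, 1961: 365 days.
Mar 31, 1961 → Mar 31, 1962: 365 days.
Mar 31, 1962 → Mar 31, 1963: 365 days.
Mar 31, 1963 → Apr 30, 1963: 30 days (March has 31).
Apr 30, 1963 → May 30, 1963: 30 days (April has 30).
May 30, 1963 → Jun 30, 1963: 31 days (May has 31).
Jun 30, 1963 → Jul 30, 1963: 30 days (June has 30).
Jul 30, 1963 → Jul 31, 1963: 1 days.
Total: 4139 days.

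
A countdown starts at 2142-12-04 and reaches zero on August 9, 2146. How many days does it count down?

Dec 4, 2142 → Dec 4, 2143: 365 days.
Dec 4, 2143 → Dec 4, 2144: 366 days (Feb 29, 2144 is in that span).
Dec 4, 2144 → Dec 4, 2145: 365 days.
Dec 4, 2145 → Jan 4, 2146: 31 days (December has 31).
Jan 4, 2146 → Feb 4, 2146: 31 days (January has 31).
Feb 4, 2146 → Mar 4, 2146: 28 days (February has 28).
Mar 4, 2146 → Apr 4, 2146: 31 days (March has 31).
Apr 4, 2146 → May 4, 2146: 30 days (April has 30).
May 4, 2146 → Jun 4, 2146: 31 days (May has 31).
Jun 4, 2146 → Jul 4, 2146: 30 days (June has 30).
Jul 4, 2146 → Aug 4, 2146: 31 days (July has 31).
Aug 4, 2146 → Aug 9, 2146: 5 days.
Total: 1344 days.

1344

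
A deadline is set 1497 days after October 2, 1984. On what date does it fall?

+365 (one year) → Oct 2, 1985 (1132 left).
+365 (one year) → Oct 2, 1986 (767 left).
+365 (one year) → Oct 2, 1987 (402 left).
+366 (one year; includes Feb 29, 1988) → Oct 2, 1988 (36 left).
Oct has 31 days: +30 → Nov 1, 1988 (6 left).
+6 → Nov 7, 1988.

November 7, 1988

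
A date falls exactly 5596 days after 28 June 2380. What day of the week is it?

Tuesday

First find the weekday of Jun 28, 2380. Doomsday rule: the anchor day for the 2300s is Wednesday. For year 80: 80÷12 = 6 r 8, and 8÷4 = 2, so 6+8+2 = 16.
Wednesday + 16 ≡ Friday — that's 2380's doomsday.
In June the doomsday date is Jun 6.
Jun 28 is 22 days after Jun 6; 22 mod 7 = 1, so Friday + 1 = Saturday.
5596 mod 7 = 3, so 5596 days after a Saturday is Saturday + 3 = Tuesday.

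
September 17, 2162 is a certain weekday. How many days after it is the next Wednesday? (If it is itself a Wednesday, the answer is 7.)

5

Sep 17, 2162 is a Friday.
From Friday to the next Wednesday is 5 days.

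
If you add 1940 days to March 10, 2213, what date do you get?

July 2, 2218

+365 (one year) → Mar 10, 2214 (1575 left).
+365 (one year) → Mar 10, 2215 (1210 left).
+366 (one year; includes Feb 29, 2216) → Mar 10, 2216 (844 left).
+365 (one year) → Mar 10, 2217 (479 left).
+365 (one year) → Mar 10, 2218 (114 left).
Mar has 31 days: +22 → Apr 1, 2218 (92 left).
Apr has 30 days: +30 → May 1, 2218 (62 left).
May has 31 days: +31 → Jun 1, 2218 (31 left).
Jun has 30 days: +30 → Jul 1, 2218 (1 left).
+1 → Jul 2, 2218.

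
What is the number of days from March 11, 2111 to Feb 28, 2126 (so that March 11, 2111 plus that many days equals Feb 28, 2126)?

5468

Mar 11, 2111 → Mar 11, 2112: 366 days (Feb 29, 2112 is in that span).
Mar 11, 2112 → Mar 11, 2113: 365 days.
Mar 11, 2113 → Mar 11, 2114: 365 days.
Mar 11, 2114 → Mar 11, 2115: 365 days.
Mar 11, 2115 → Mar 11, 2116: 366 days (Feb 29, 2116 is in that span).
Mar 11, 2116 → Mar 11, 2117: 365 days.
Mar 11, 2117 → Mar 11, 2118: 365 days.
Mar 11, 2118 → Mar 11, 2119: 365 days.
Mar 11, 2119 → Mar 11, 2120: 366 days (Feb 29, 2120 is in that span).
Mar 11, 2120 → Mar 11, 2121: 365 days.
Mar 11, 2121 → Mar 11, 2122: 365 days.
Mar 11, 2122 → Mar 11, 2123: 365 days.
Mar 11, 2123 → Mar 11, 2124: 366 days (Feb 29, 2124 is in that span).
Mar 11, 2124 → Mar 11, 2125: 365 days.
Mar 11, 2125 → Apr 11, 2125: 31 days (March has 31).
Apr 11, 2125 → May 11, 2125: 30 days (April has 30).
May 11, 2125 → Jun 11, 2125: 31 days (May has 31).
Jun 11, 2125 → Jul 11, 2125: 30 days (June has 30).
Jul 11, 2125 → Aug 11, 2125: 31 days (July has 31).
Aug 11, 2125 → Sep 11, 2125: 31 days (August has 31).
Sep 11, 2125 → Oct 11, 2125: 30 days (September has 30).
Oct 11, 2125 → Nov 11, 2125: 31 days (October has 31).
Nov 11, 2125 → Dec 11, 2125: 30 days (November has 30).
Dec 11, 2125 → Jan 11, 2126: 31 days (December has 31).
Jan 11, 2126 → Feb 11, 2126: 31 days (January has 31).
Feb 11, 2126 → Feb 28, 2126: 17 days.
Total: 5468 days.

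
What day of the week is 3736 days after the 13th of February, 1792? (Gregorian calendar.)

Saturday

Feb 13, 1792 is a Monday.
3736 mod 7 = 5, so 3736 days after a Monday is Monday + 5 = Saturday.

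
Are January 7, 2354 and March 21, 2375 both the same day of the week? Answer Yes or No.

No

From Jan 7, 2354 to Mar 21, 2375 is 7743 days.
7743 mod 7 = 1, so they are different weekdays.
(Jan 7, 2354 is a Thursday; Mar 21, 2375 is a Friday.)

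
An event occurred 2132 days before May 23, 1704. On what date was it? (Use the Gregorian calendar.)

July 21, 1698

−366 (one year; includes Feb 29, 1704) → May 23, 1703 (1766 left).
−365 (one year) → May 23, 1702 (1401 left).
−365 (one year) → May 23, 1701 (1036 left).
−365 (one year) → May 23, 1700 (671 left).
−365 (one year) → May 23, 1699 (306 left).
−23 → Apr 30, 1699 (end of Apr, 30 days; 283 left).
−30 → Mar 31, 1699 (end of Mar, 31 days; 253 left).
−31 → Feb 28, 1699 (end of Feb, 28 days; 222 left).
−28 → Jan 31, 1699 (end of Jan, 31 days; 194 left).
−31 → Dec 31, 1698 (end of Dec, 31 days; 163 left).
−31 → Nov 30, 1698 (end of Nov, 30 days; 132 left).
−30 → Oct 31, 1698 (end of Oct, 31 days; 102 left).
−31 → Sep 30, 1698 (end of Sep, 30 days; 71 left).
−30 → Aug 31, 1698 (end of Aug, 31 days; 41 left).
−31 → Jul 31, 1698 (end of Jul, 31 days; 10 left).
−10 → Jul 21, 1698.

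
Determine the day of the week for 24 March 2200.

Doomsday rule: the anchor day for the 2200s is Friday. For year 00: 0÷12 = 0 r 0, and 0÷4 = 0, so 0+0+0 = 0.
Friday + 0 ≡ Friday — that's 2200's doomsday.
In March the doomsday date is Mar 14.
Mar 24 is 10 days after Mar 14; 10 mod 7 = 3, so Friday + 3 = Monday.

Monday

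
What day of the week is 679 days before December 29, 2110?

Dec 29, 2110 is a Monday.
679 mod 7 = 0, so 679 days before a Monday is Monday − 0 = Monday.

Monday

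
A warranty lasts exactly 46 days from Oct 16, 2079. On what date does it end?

Oct has 31 days: +16 → Nov 1, 2079 (30 left).
Nov has 30 days: +30 → Dec 1, 2079 (0 left).

December 1, 2079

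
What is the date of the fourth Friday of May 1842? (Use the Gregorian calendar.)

May 27, 1842

May 1, 1842 is a Sunday.
The first Friday is therefore May 6 (5 days later).
The fourth Friday is 6 + 3×7 = May 27.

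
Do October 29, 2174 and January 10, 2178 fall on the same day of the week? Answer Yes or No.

Yes

From Oct 29, 2174 to Jan 10, 2178 is 1169 days.
1169 mod 7 = 0, so they are the same weekday.
(Oct 29, 2174 is a Saturday; Jan 10, 2178 is a Saturday.)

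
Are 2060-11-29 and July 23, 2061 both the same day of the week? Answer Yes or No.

From Nov 29, 2060 to Jul 23, 2061 is 236 days.
236 mod 7 = 5, so they are different weekdays.
(Nov 29, 2060 is a Monday; Jul 23, 2061 is a Saturday.)

No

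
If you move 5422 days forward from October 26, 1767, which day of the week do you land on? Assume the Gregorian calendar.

Friday

First find the weekday of Oct 26, 1767. Doomsday rule: the anchor day for the 1700s is Sunday. For year 67: 67÷12 = 5 r 7, and 7÷4 = 1, so 5+7+1 = 13.
Sunday + 13 ≡ Saturday — that's 1767's doomsday.
In October the doomsday date is Oct 10.
Oct 26 is 16 days after Oct 10; 16 mod 7 = 2, so Saturday + 2 = Monday.
5422 mod 7 = 4, so 5422 days after a Monday is Monday + 4 = Friday.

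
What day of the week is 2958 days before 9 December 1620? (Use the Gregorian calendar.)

Saturday

First find the weekday of Dec 9, 1620. Doomsday rule: the anchor day for the 1600s is Tuesday. For year 20: 20÷12 = 1 r 8, and 8÷4 = 2, so 1+8+2 = 11.
Tuesday + 11 ≡ Saturday — that's 1620's doomsday.
In December the doomsday date is Dec 12.
Dec 9 is 3 days before Dec 12; 3 mod 7 = 3, so Saturday − 3 = Wednesday.
2958 mod 7 = 4, so 2958 days before a Wednesday is Wednesday − 4 = Saturday.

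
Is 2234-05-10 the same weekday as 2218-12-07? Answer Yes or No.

From Dec 7, 2218 to May 10, 2234 is 5633 days.
5633 mod 7 = 5, so they are different weekdays.
(Dec 7, 2218 is a Monday; May 10, 2234 is a Saturday.)

No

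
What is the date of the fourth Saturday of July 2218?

July 25, 2218

July 1, 2218 is a Wednesday.
The first Saturday is therefore July 4 (3 days later).
The fourth Saturday is 4 + 3×7 = July 25.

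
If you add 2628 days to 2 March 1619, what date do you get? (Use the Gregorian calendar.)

+366 (one year; includes Feb 29, 1620) → Mar 2, 1620 (2262 left).
+365 (one year) → Mar 2, 1621 (1897 left).
+365 (one year) → Mar 2, 1622 (1532 left).
+365 (one year) → Mar 2, 1623 (1167 left).
+366 (one year; includes Feb 29, 1624) → Mar 2, 1624 (801 left).
+365 (one year) → Mar 2, 1625 (436 left).
+365 (one year) → Mar 2, 1626 (71 left).
Mar has 31 days: +30 → Apr 1, 1626 (41 left).
Apr has 30 days: +30 → May 1, 1626 (11 left).
+11 → May 12, 1626.

May 12, 1626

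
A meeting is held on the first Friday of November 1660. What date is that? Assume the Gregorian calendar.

November 5, 1660

November 1, 1660 is a Monday.
The first Friday is therefore November 5 (4 days later).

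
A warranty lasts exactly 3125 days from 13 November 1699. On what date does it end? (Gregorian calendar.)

June 4, 1708

+365 (one year) → Nov 13, 1700 (2760 left).
+365 (one year) → Nov 13, 1701 (2395 left).
+365 (one year) → Nov 13, 1702 (2030 left).
+365 (one year) → Nov 13, 1703 (1665 left).
+366 (one year; includes Feb 29, 1704) → Nov 13, 1704 (1299 left).
+365 (one year) → Nov 13, 1705 (934 left).
+365 (one year) → Nov 13, 1706 (569 left).
+365 (one year) → Nov 13, 1707 (204 left).
Nov has 30 days: +18 → Dec 1, 1707 (186 left).
Dec has 31 days: +31 → Jan 1, 1708 (155 left).
Jan has 31 days: +31 → Feb 1, 1708 (124 left).
Feb has 29 days: +29 → Mar 1, 1708 (95 left).
Mar has 31 days: +31 → Apr 1, 1708 (64 left).
Apr has 30 days: +30 → May 1, 1708 (34 left).
May has 31 days: +31 → Jun 1, 1708 (3 left).
+3 → Jun 4, 1708.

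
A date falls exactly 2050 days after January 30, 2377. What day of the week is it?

First find the weekday of Jan 30, 2377. Doomsday rule: the anchor day for the 2300s is Wednesday. For year 77: 77÷12 = 6 r 5, and 5÷4 = 1, so 6+5+1 = 12.
Wednesday + 12 ≡ Monday — that's 2377's doomsday.
In January the doomsday date is Jan 3 (2377 is not a leap year).
Jan 30 is 27 days after Jan 3; 27 mod 7 = 6, so Monday + 6 = Sunday.
2050 mod 7 = 6, so 2050 days after a Sunday is Sunday + 6 = Saturday.

Saturday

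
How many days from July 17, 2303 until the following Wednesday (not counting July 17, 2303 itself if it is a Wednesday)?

Jul 17, 2303 is a Friday.
From Friday to the next Wednesday is 5 days.

5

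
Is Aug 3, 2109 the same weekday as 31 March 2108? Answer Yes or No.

From Mar 31, 2108 to Aug 3, 2109 is 490 days.
490 mod 7 = 0, so they are the same weekday.
(Mar 31, 2108 is a Saturday; Aug 3, 2109 is a Saturday.)

Yes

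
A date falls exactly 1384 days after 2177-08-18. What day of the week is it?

Saturday

Aug 18, 2177 is a Monday.
1384 mod 7 = 5, so 1384 days after a Monday is Monday + 5 = Saturday.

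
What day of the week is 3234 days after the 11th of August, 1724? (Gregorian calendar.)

Aug 11, 1724 is a Friday.
3234 mod 7 = 0, so 3234 days after a Friday is Friday + 0 = Friday.

Friday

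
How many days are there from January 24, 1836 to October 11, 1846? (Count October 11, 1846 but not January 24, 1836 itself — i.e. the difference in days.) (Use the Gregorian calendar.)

Jan 24, 1836 → Jan 24, 1837: 366 days (Feb 29, 1836 is in that span).
Jan 24, 1837 → Jan 24, 1838: 365 days.
Jan 24, 1838 → Jan 24, 1839: 365 days.
Jan 24, 1839 → Jan 24, 1840: 365 days.
Jan 24, 1840 → Jan 24, 1841: 366 days (Feb 29, 1840 is in that span).
Jan 24, 1841 → Jan 24, 1842: 365 days.
Jan 24, 1842 → Jan 24, 1843: 365 days.
Jan 24, 1843 → Jan 24, 1844: 365 days.
Jan 24, 1844 → Jan 24, 1845: 366 days (Feb 29, 1844 is in that span).
Jan 24, 1845 → Jan 24, 1846: 365 days.
Jan 24, 1846 → Feb 24, 1846: 31 days (January has 31).
Feb 24, 1846 → Mar 24, 1846: 28 days (February has 28).
Mar 24, 1846 → Apr 24, 1846: 31 days (March has 31).
Apr 24, 1846 → May 24, 1846: 30 days (April has 30).
May 24, 1846 → Jun 24, 1846: 31 days (May has 31).
Jun 24, 1846 → Jul 24, 1846: 30 days (June has 30).
Jul 24, 1846 → Aug 24, 1846: 31 days (July has 31).
Aug 24, 1846 → Sep 24, 1846: 31 days (August has 31).
Sep 24, 1846 → Oct 11, 1846: 17 days.
Total: 3913 days.

3913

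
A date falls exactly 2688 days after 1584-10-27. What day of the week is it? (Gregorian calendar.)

Saturday

Oct 27, 1584 is a Saturday.
2688 mod 7 = 0, so 2688 days after a Saturday is Saturday + 0 = Saturday.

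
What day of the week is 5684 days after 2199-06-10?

Jun 10, 2199 is a Monday.
5684 mod 7 = 0, so 5684 days after a Monday is Monday + 0 = Monday.

Monday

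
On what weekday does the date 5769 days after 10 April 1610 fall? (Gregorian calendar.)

Sunday

First find the weekday of Apr 10, 1610. Doomsday rule: the anchor day for the 1600s is Tuesday. For year 10: 10÷12 = 0 r 10, and 10÷4 = 2, so 0+10+2 = 12.
Tuesday + 12 ≡ Sunday — that's 1610's doomsday.
In April the doomsday date is Apr 4.
Apr 10 is 6 days after Apr 4; 6 mod 7 = 6, so Sunday + 6 = Saturday.
5769 mod 7 = 1, so 5769 days after a Saturday is Saturday + 1 = Sunday.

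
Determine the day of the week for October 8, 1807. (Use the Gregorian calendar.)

January 1, 1807 is a Thursday.
Jan 1, 1807 → Feb 1, 1807: 31 days (January has 31).
Feb 1, 1807 → Mar 1, 1807: 28 days (February has 28).
Mar 1, 1807 → Apr 1, 1807: 31 days (March has 31).
Apr 1, 1807 → May 1, 1807: 30 days (April has 30).
May 1, 1807 → Jun 1, 1807: 31 days (May has 31).
Jun 1, 1807 → Jul 1, 1807: 30 days (June has 30).
Jul 1, 1807 → Aug 1, 1807: 31 days (July has 31).
Aug 1, 1807 → Sep 1, 1807: 31 days (August has 31).
Sep 1, 1807 → Oct 1, 1807: 30 days (September has 30).
Oct 1, 1807 → Oct 8, 1807: 7 days.
Total: 280 days.
280 mod 7 = 0, so Thursday + 0 = Thursday.

Thursday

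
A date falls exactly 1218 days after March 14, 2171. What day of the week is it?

Mar 14, 2171 is a Thursday.
1218 mod 7 = 0, so 1218 days after a Thursday is Thursday + 0 = Thursday.

Thursday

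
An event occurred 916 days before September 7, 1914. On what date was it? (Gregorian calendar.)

−365 (one year) → Sep 7, 1913 (551 left).
−365 (one year) → Sep 7, 1912 (186 left).
−7 → Aug 31, 1912 (end of Aug, 31 days; 179 left).
−31 → Jul 31, 1912 (end of Jul, 31 days; 148 left).
−31 → Jun 30, 1912 (end of Jun, 30 days; 117 left).
−30 → May 31, 1912 (end of May, 31 days; 87 left).
−31 → Apr 30, 1912 (end of Apr, 30 days; 56 left).
−30 → Mar 31, 1912 (end of Mar, 31 days; 26 left).
−26 → Mar 5, 1912.

March 5, 1912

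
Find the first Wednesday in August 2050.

August 3, 2050

August 1, 2050 is a Monday.
The first Wednesday is therefore August 3 (2 days later).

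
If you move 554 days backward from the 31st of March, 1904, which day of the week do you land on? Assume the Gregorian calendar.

Mar 31, 1904 is a Thursday.
554 mod 7 = 1, so 554 days before a Thursday is Thursday − 1 = Wednesday.

Wednesday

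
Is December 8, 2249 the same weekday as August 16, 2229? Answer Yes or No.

No

From Aug 16, 2229 to Dec 8, 2249 is 7419 days.
7419 mod 7 = 6, so they are different weekdays.
(Aug 16, 2229 is a Sunday; Dec 8, 2249 is a Saturday.)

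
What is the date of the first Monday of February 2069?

February 1, 2069 is a Friday.
The first Monday is therefore February 4 (3 days later).

February 4, 2069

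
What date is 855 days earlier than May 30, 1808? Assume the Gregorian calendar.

January 26, 1806

−366 (one year; includes Feb 29, 1808) → May 30, 1807 (489 left).
−365 (one year) → May 30, 1806 (124 left).
−30 → Apr 30, 1806 (end of Apr, 30 days; 94 left).
−30 → Mar 31, 1806 (end of Mar, 31 days; 64 left).
−31 → Feb 28, 1806 (end of Feb, 28 days; 33 left).
−28 → Jan 31, 1806 (end of Jan, 31 days; 5 left).
−5 → Jan 26, 1806.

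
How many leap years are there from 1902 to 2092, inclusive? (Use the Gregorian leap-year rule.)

Multiples of 4 in [1902,2092]: 48.
Of those, multiples of 100: 1 (not leap unless ÷400).
Multiples of 400: 1.
Leap years = 48 − 1 + 1 = 48.

48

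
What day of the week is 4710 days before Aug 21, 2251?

First find the weekday of Aug 21, 2251. Doomsday rule: the anchor day for the 2200s is Friday. For year 51: 51÷12 = 4 r 3, and 3÷4 = 0, so 4+3+0 = 7.
Friday + 7 ≡ Friday — that's 2251's doomsday.
In August the doomsday date is Aug 8.
Aug 21 is 13 days after Aug 8; 13 mod 7 = 6, so Friday + 6 = Thursday.
4710 mod 7 = 6, so 4710 days before a Thursday is Thursday − 6 = Friday.

Friday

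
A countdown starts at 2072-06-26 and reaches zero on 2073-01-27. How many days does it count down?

Jun 26, 2072 → Jul 26, 2072: 30 days (June has 30).
Jul 26, 2072 → Aug 26, 2072: 31 days (July has 31).
Aug 26, 2072 → Sep 26, 2072: 31 days (August has 31).
Sep 26, 2072 → Oct 26, 2072: 30 days (September has 30).
Oct 26, 2072 → Nov 26, 2072: 31 days (October has 31).
Nov 26, 2072 → Dec 26, 2072: 30 days (November has 30).
Dec 26, 2072 → Jan 26, 2073: 31 days (December has 31).
Jan 26, 2073 → Jan 27, 2073: 1 days.
Total: 215 days.

215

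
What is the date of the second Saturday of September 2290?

September 1, 2290 is a Monday.
The first Saturday is therefore September 6 (5 days later).
The second Saturday is 6 + 1×7 = September 13.

September 13, 2290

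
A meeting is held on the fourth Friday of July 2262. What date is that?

July 1, 2262 is a Tuesday.
The first Friday is therefore July 4 (3 days later).
The fourth Friday is 4 + 3×7 = July 25.

July 25, 2262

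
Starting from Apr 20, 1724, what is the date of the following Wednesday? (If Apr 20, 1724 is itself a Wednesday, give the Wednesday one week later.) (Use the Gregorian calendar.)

April 26, 1724

Apr 20, 1724 is a Thursday.
From Thursday to the next Wednesday is 6 days.
Apr 20, 1724 + 6 = Apr 26, 1724.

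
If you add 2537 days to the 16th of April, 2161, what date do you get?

+365 (one year) → Apr 16, 2162 (2172 left).
+365 (one year) → Apr 16, 2163 (1807 left).
+366 (one year; includes Feb 29, 2164) → Apr 16, 2164 (1441 left).
+365 (one year) → Apr 16, 2165 (1076 left).
+365 (one year) → Apr 16, 2166 (711 left).
+365 (one year) → Apr 16, 2167 (346 left).
Apr has 30 days: +15 → May 1, 2167 (331 left).
May has 31 days: +31 → Jun 1, 2167 (300 left).
Jun has 30 days: +30 → Jul 1, 2167 (270 left).
Jul has 31 days: +31 → Aug 1, 2167 (239 left).
Aug has 31 days: +31 → Sep 1, 2167 (208 left).
Sep has 30 days: +30 → Oct 1, 2167 (178 left).
Oct has 31 days: +31 → Nov 1, 2167 (147 left).
Nov has 30 days: +30 → Dec 1, 2167 (117 left).
Dec has 31 days: +31 → Jan 1, 2168 (86 left).
Jan has 31 days: +31 → Feb 1, 2168 (55 left).
Feb has 29 days: +29 → Mar 1, 2168 (26 left).
+26 → Mar 27, 2168.

March 27, 2168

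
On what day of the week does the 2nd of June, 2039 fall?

Thursday

Doomsday rule: the anchor day for the 2000s is Tuesday. For year 39: 39÷12 = 3 r 3, and 3÷4 = 0, so 3+3+0 = 6.
Tuesday + 6 ≡ Monday — that's 2039's doomsday.
In June the doomsday date is Jun 6.
Jun 2 is 4 days before Jun 6; 4 mod 7 = 4, so Monday − 4 = Thursday.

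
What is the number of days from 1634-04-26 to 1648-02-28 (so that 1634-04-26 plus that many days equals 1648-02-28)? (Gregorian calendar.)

5056

Apr 26, 1634 → Apr 26, 1635: 365 days.
Apr 26, 1635 → Apr 26, 1636: 366 days (Feb 29, 1636 is in that span).
Apr 26, 1636 → Apr 26, 1637: 365 days.
Apr 26, 1637 → Apr 26, 1638: 365 days.
Apr 26, 1638 → Apr 26, 1639: 365 days.
Apr 26, 1639 → Apr 26, 1640: 366 days (Feb 29, 1640 is in that span).
Apr 26, 1640 → Apr 26, 1641: 365 days.
Apr 26, 1641 → Apr 26, 1642: 365 days.
Apr 26, 1642 → Apr 26, 1643: 365 days.
Apr 26, 1643 → Apr 26, 1644: 366 days (Feb 29, 1644 is in that span).
Apr 26, 1644 → Apr 26, 1645: 365 days.
Apr 26, 1645 → Apr 26, 1646: 365 days.
Apr 26, 1646 → Apr 26, 1647: 365 days.
Apr 26, 1647 → May 26, 1647: 30 days (April has 30).
May 26, 1647 → Jun 26, 1647: 31 days (May has 31).
Jun 26, 1647 → Jul 26, 1647: 30 days (June has 30).
Jul 26, 1647 → Aug 26, 1647: 31 days (July has 31).
Aug 26, 1647 → Sep 26, 1647: 31 days (August has 31).
Sep 26, 1647 → Oct 26, 1647: 30 days (September has 30).
Oct 26, 1647 → Nov 26, 1647: 31 days (October has 31).
Nov 26, 1647 → Dec 26, 1647: 30 days (November has 30).
Dec 26, 1647 → Jan 26, 1648: 31 days (December has 31).
Jan 26, 1648 → Feb 26, 1648: 31 days (January has 31).
Feb 26, 1648 → Feb 28, 1648: 2 days.
Total: 5056 days.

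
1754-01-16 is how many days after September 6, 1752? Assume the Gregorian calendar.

Sep 6, 1752 → Sep 6, 1753: 365 days.
Sep 6, 1753 → Oct 6, 1753: 30 days (September has 30).
Oct 6, 1753 → Nov 6, 1753: 31 days (October has 31).
Nov 6, 1753 → Dec 6, 1753: 30 days (November has 30).
Dec 6, 1753 → Jan 6, 1754: 31 days (December has 31).
Jan 6, 1754 → Jan 16, 1754: 10 days.
Total: 497 days.

497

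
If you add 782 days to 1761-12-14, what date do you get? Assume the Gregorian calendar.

February 4, 1764

+365 (one year) → Dec 14, 1762 (417 left).
+365 (one year) → Dec 14, 1763 (52 left).
Dec has 31 days: +18 → Jan 1, 1764 (34 left).
Jan has 31 days: +31 → Feb 1, 1764 (3 left).
+3 → Feb 4, 1764.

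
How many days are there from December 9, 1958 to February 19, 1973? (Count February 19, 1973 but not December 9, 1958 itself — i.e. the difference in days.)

5186

Dec 9, 1958 → Dec 9, 1959: 365 days.
Dec 9, 1959 → Dec 9, 1960: 366 days (Feb 29, 1960 is in that span).
Dec 9, 1960 → Dec 9, 1961: 365 days.
Dec 9, 1961 → Dec 9, 1962: 365 days.
Dec 9, 1962 → Dec 9, 1963: 365 days.
Dec 9, 1963 → Dec 9, 1964: 366 days (Feb 29, 1964 is in that span).
Dec 9, 1964 → Dec 9, 1965: 365 days.
Dec 9, 1965 → Dec 9, 1966: 365 days.
Dec 9, 1966 → Dec 9, 1967: 365 days.
Dec 9, 1967 → Dec 9, 1968: 366 days (Feb 29, 1968 is in that span).
Dec 9, 1968 → Dec 9, 1969: 365 days.
Dec 9, 1969 → Dec 9, 1970: 365 days.
Dec 9, 1970 → Dec 9, 1971: 365 days.
Dec 9, 1971 → Dec 9, 1972: 366 days (Feb 29, 1972 is in that span).
Dec 9, 1972 → Jan 9, 1973: 31 days (December has 31).
Jan 9, 1973 → Feb 9, 1973: 31 days (January has 31).
Feb 9, 1973 → Feb 19, 1973: 10 days.
Total: 5186 days.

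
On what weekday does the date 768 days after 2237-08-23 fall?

Aug 23, 2237 is a Wednesday.
768 mod 7 = 5, so 768 days after a Wednesday is Wednesday + 5 = Monday.

Monday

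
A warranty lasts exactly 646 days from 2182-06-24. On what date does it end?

March 31, 2184

+365 (one year) → Jun 24, 2183 (281 left).
Jun has 30 days: +7 → Jul 1, 2183 (274 left).
Jul has 31 days: +31 → Aug 1, 2183 (243 left).
Aug has 31 days: +31 → Sep 1, 2183 (212 left).
Sep has 30 days: +30 → Oct 1, 2183 (182 left).
Oct has 31 days: +31 → Nov 1, 2183 (151 left).
Nov has 30 days: +30 → Dec 1, 2183 (121 left).
Dec has 31 days: +31 → Jan 1, 2184 (90 left).
Jan has 31 days: +31 → Feb 1, 2184 (59 left).
Feb has 29 days: +29 → Mar 1, 2184 (30 left).
+30 → Mar 31, 2184.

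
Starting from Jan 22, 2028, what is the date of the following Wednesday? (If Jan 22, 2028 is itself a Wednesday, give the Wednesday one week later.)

Jan 22, 2028 is a Saturday.
From Saturday to the next Wednesday is 4 days.
Jan 22, 2028 + 4 = Jan 26, 2028.

January 26, 2028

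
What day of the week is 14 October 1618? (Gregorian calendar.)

Doomsday rule: the anchor day for the 1600s is Tuesday. For year 18: 18÷12 = 1 r 6, and 6÷4 = 1, so 1+6+1 = 8.
Tuesday + 8 ≡ Wednesday — that's 1618's doomsday.
In October the doomsday date is Oct 10.
Oct 14 is 4 days after Oct 10; 4 mod 7 = 4, so Wednesday + 4 = Sunday.

Sunday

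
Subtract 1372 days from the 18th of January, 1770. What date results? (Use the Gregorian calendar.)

April 17, 1766

−365 (one year) → Jan 18, 1769 (1007 left).
−366 (one year; includes Feb 29, 1768) → Jan 18, 1768 (641 left).
−365 (one year) → Jan 18, 1767 (276 left).
−18 → Dec 31, 1766 (end of Dec, 31 days; 258 left).
−31 → Nov 30, 1766 (end of Nov, 30 days; 227 left).
−30 → Oct 31, 1766 (end of Oct, 31 days; 197 left).
−31 → Sep 30, 1766 (end of Sep, 30 days; 166 left).
−30 → Aug 31, 1766 (end of Aug, 31 days; 136 left).
−31 → Jul 31, 1766 (end of Jul, 31 days; 105 left).
−31 → Jun 30, 1766 (end of Jun, 30 days; 74 left).
−30 → May 31, 1766 (end of May, 31 days; 44 left).
−31 → Apr 30, 1766 (end of Apr, 30 days; 13 left).
−13 → Apr 17, 1766.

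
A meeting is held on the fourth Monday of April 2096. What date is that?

April 23, 2096

April 1, 2096 is a Sunday.
The first Monday is therefore April 2 (1 days later).
The fourth Monday is 2 + 3×7 = April 23.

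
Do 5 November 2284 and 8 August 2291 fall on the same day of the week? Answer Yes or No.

No

From Nov 5, 2284 to Aug 8, 2291 is 2467 days.
2467 mod 7 = 3, so they are different weekdays.
(Nov 5, 2284 is a Wednesday; Aug 8, 2291 is a Saturday.)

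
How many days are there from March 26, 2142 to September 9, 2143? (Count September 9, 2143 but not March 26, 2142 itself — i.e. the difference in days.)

532

Mar 26, 2142 → Mar 26, 2143: 365 days.
Mar 26, 2143 → Apr 26, 2143: 31 days (March has 31).
Apr 26, 2143 → May 26, 2143: 30 days (April has 30).
May 26, 2143 → Jun 26, 2143: 31 days (May has 31).
Jun 26, 2143 → Jul 26, 2143: 30 days (June has 30).
Jul 26, 2143 → Aug 26, 2143: 31 days (July has 31).
Aug 26, 2143 → Sep 9, 2143: 14 days.
Total: 532 days.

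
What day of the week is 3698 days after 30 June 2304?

Saturday

First find the weekday of Jun 30, 2304. Doomsday rule: the anchor day for the 2300s is Wednesday. For year 04: 4÷12 = 0 r 4, and 4÷4 = 1, so 0+4+1 = 5.
Wednesday + 5 ≡ Monday — that's 2304's doomsday.
In June the doomsday date is Jun 6.
Jun 30 is 24 days after Jun 6; 24 mod 7 = 3, so Monday + 3 = Thursday.
3698 mod 7 = 2, so 3698 days after a Thursday is Thursday + 2 = Saturday.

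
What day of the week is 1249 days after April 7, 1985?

Apr 7, 1985 is a Sunday.
1249 mod 7 = 3, so 1249 days after a Sunday is Sunday + 3 = Wednesday.

Wednesday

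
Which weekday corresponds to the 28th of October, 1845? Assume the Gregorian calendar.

Doomsday rule: the anchor day for the 1800s is Friday. For year 45: 45÷12 = 3 r 9, and 9÷4 = 2, so 3+9+2 = 14.
Friday + 14 ≡ Friday — that's 1845's doomsday.
In October the doomsday date is Oct 10.
Oct 28 is 18 days after Oct 10; 18 mod 7 = 4, so Friday + 4 = Tuesday.

Tuesday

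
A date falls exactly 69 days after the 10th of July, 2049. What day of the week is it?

Friday

Jul 10, 2049 is a Saturday.
69 mod 7 = 6, so 69 days after a Saturday is Saturday + 6 = Friday.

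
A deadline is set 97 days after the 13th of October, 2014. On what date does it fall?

January 18, 2015

Oct has 31 days: +19 → Nov 1, 2014 (78 left).
Nov has 30 days: +30 → Dec 1, 2014 (48 left).
Dec has 31 days: +31 → Jan 1, 2015 (17 left).
+17 → Jan 18, 2015.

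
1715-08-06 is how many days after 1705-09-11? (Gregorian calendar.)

3616

Sep 11, 1705 → Sep 11, 1706: 365 days.
Sep 11, 1706 → Sep 11, 1707: 365 days.
Sep 11, 1707 → Sep 11, 1708: 366 days (Feb 29, 1708 is in that span).
Sep 11, 1708 → Sep 11, 1709: 365 days.
Sep 11, 1709 → Sep 11, 1710: 365 days.
Sep 11, 1710 → Sep 11, 1711: 365 days.
Sep 11, 1711 → Sep 11, 1712: 366 days (Feb 29, 1712 is in that span).
Sep 11, 1712 → Sep 11, 1713: 365 days.
Sep 11, 1713 → Sep 11, 1714: 365 days.
Sep 11, 1714 → Oct 11, 1714: 30 days (September has 30).
Oct 11, 1714 → Nov 11, 1714: 31 days (October has 31).
Nov 11, 1714 → Dec 11, 1714: 30 days (November has 30).
Dec 11, 1714 → Jan 11, 1715: 31 days (December has 31).
Jan 11, 1715 → Feb 11, 1715: 31 days (January has 31).
Feb 11, 1715 → Mar 11, 1715: 28 days (February has 28).
Mar 11, 1715 → Apr 11, 1715: 31 days (March has 31).
Apr 11, 1715 → May 11, 1715: 30 days (April has 30).
May 11, 1715 → Jun 11, 1715: 31 days (May has 31).
Jun 11, 1715 → Jul 11, 1715: 30 days (June has 30).
Jul 11, 1715 → Aug 6, 1715: 26 days.
Total: 3616 days.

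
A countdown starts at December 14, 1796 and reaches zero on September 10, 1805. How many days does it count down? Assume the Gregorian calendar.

Dec 14, 1796 → Dec 14, 1797: 365 days.
Dec 14, 1797 → Dec 14, 1798: 365 days.
Dec 14, 1798 → Dec 14, 1799: 365 days.
Dec 14, 1799 → Dec 14, 1800: 365 days.
Dec 14, 1800 → Dec 14, 1801: 365 days.
Dec 14, 1801 → Dec 14, 1802: 365 days.
Dec 14, 1802 → Dec 14, 1803: 365 days.
Dec 14, 1803 → Dec 14, 1804: 366 days (Feb 29, 1804 is in that span).
Dec 14, 1804 → Jan 14, 1805: 31 days (December has 31).
Jan 14, 1805 → Feb 14, 1805: 31 days (January has 31).
Feb 14, 1805 → Mar 14, 1805: 28 days (February has 28).
Mar 14, 1805 → Apr 14, 1805: 31 days (March has 31).
Apr 14, 1805 → May 14, 1805: 30 days (April has 30).
May 14, 1805 → Jun 14, 1805: 31 days (May has 31).
Jun 14, 1805 → Jul 14, 1805: 30 days (June has 30).
Jul 14, 1805 → Aug 14, 1805: 31 days (July has 31).
Aug 14, 1805 → Sep 10, 1805: 27 days.
Total: 3191 days.

3191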